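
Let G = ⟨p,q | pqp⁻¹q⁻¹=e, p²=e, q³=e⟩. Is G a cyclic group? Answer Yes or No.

|G| = 6. The element pq has order 6 (its powers give 6 distinct elements), so ⟨pq⟩ = G and G is cyclic.

Answer: Yes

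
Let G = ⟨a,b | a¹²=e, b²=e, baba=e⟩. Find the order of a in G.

Compute successive powers until reaching e:
  a¹ = a, a² = a², a³ = a³, a⁴ = a⁴, a⁵ = a⁵, a⁶ = a⁶, a⁷ = a⁷, a⁸ = a⁸, a⁹ = a⁹, a¹⁰ = a¹⁰, a¹¹ = a¹¹, a¹² = e.
The smallest positive k with aᵏ = e is 12.

Answer: 12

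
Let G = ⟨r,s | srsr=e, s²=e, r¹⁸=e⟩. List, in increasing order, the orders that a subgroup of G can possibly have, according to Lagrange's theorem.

|G| = 36 = 2² · 3². By Lagrange's theorem the order of any subgroup divides 36; the divisors of 36 are 1, 2, 3, 4, 6, 9, 12, 18, 36.

Answer: 1, 2, 3, 4, 6, 9, 12, 18, 36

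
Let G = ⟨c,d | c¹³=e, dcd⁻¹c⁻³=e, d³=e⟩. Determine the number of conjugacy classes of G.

The conjugacy classes (representative and size) are:
  [e] (size 1), [c] (size 3), [c⁵] (size 3), [c¹⁰] (size 3), [c⁸] (size 3), [c¹⁰d] (size 13), [c⁷d²] (size 13).
Class equation: 1 + 3 + 3 + 3 + 3 + 13 + 13 = 39 = |G|. So G has 7 conjugacy classes.

Answer: 7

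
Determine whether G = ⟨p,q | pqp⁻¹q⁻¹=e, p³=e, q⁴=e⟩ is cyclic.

|G| = 12. The element pq has order 12 (its powers give 12 distinct elements), so ⟨pq⟩ = G and G is cyclic.

Answer: Yes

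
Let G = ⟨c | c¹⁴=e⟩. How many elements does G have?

G is generated by a single element, so G is cyclic. The relator gives c¹⁴ = e and no smaller power is forced to be e, so the 14 powers {c, e, c², c³, c⁴, c⁵, c⁶, c⁷, c⁸, c⁹, c¹², c¹³, c¹¹, c¹⁰} are distinct. Hence |G| = 14.

Answer: 14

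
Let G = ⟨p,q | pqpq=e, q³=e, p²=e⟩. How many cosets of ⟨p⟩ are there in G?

First find ord(p) by computing successive powers:
  p¹ = p, p² = e.
So |⟨p⟩| = ord(p) = 2. With |G| = 6, by Lagrange [G : ⟨p⟩] = 6/2 = 3.

Answer: 3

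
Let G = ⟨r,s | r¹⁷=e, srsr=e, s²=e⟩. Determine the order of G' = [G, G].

G' = [G, G] is generated by all commutators. The generator-pair commutators are: [r, s] = r².
The subgroup they normally generate is {e, r, r², r³, r⁴, r⁵, r⁶, r⁷, r⁸, r⁹, r¹⁰, r¹¹, r¹², r¹³, r¹⁴, r¹⁵, r¹⁶}, of order 17.
Check: |G/G'| = 34/17 = 2 is the order of the abelianisation.

Answer: 17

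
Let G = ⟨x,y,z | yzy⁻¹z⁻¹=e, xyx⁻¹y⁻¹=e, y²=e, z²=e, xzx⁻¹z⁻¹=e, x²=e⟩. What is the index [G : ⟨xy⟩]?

First find ord(xy) by computing successive powers:
  (xy)¹ = xy, (xy)² = e.
So |⟨xy⟩| = ord(xy) = 2. With |G| = 8, by Lagrange [G : ⟨xy⟩] = 8/2 = 4.

Answer: 4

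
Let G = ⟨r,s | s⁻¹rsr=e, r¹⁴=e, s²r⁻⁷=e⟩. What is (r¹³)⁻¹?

The order of (r¹³) is 14 (smallest k with (r¹³)ᵏ = e), so (r¹³)⁻¹ = (r¹³)¹³ = r.
Check: (r¹³) · r → (r¹³) · r = e, giving e as required.

Answer: r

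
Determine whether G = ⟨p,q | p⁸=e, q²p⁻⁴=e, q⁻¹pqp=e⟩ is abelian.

p·q = pq but q·p = p³q⁻¹, so p·q ≠ q·p and G is not abelian.

Answer: No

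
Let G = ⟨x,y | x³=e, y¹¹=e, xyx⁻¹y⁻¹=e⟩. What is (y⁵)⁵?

Compute successive powers of (y⁵), reducing at each step:
  (y⁵)²: (y⁵) · y⁵ = y¹⁰
  (y⁵)³: (y¹⁰) · y⁵ = y⁴
  (y⁵)⁴: (y⁴) · y⁵ = y⁹
  (y⁵)⁵: (y⁹) · y⁵ = y³

Answer: y³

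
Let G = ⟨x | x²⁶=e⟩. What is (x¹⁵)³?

Compute successive powers of (x¹⁵), reducing at each step:
  (x¹⁵)²: (x¹⁵) · x¹⁵ = x⁴
  (x¹⁵)³: (x⁴) · x¹⁵ = x¹⁹

Answer: x¹⁹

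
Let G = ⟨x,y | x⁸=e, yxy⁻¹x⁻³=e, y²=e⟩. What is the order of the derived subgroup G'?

G' = [G, G] is generated by all commutators. The generator-pair commutators are: [x, y] = x⁶.
The subgroup they normally generate is {e, x², x⁴, x⁶}, of order 4.
Check: |G/G'| = 16/4 = 4 is the order of the abelianisation.

Answer: 4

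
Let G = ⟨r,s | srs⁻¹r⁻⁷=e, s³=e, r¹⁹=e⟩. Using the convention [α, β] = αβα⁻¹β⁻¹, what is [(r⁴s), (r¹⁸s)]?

[(r⁴s), (r¹⁸s)] = (r⁴s)·(r¹⁸s)·(r⁴s)⁻¹·(r¹⁸s)⁻¹.
  (r⁴s) · (r¹⁸s) = r¹⁶s²
  (r¹⁶s²) · (r¹³s²) = r⁷s
  (r⁷s) · (r¹¹s²) = r⁸

Answer: r⁸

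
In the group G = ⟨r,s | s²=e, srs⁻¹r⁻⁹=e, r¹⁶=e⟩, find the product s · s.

Compute s · s by multiplying left to right and reducing via the relations at each step:
  s · s = e

Answer: e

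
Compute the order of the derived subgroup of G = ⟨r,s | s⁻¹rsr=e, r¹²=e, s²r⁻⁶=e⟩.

G' = [G, G] is generated by all commutators. The generator-pair commutators are: [r, s] = r².
The subgroup they normally generate is {e, r², r⁴, r⁶, r⁸, r¹⁰}, of order 6.
Check: |G/G'| = 24/6 = 4 is the order of the abelianisation.

Answer: 6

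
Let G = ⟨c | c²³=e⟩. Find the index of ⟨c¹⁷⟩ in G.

First find ord(c¹⁷) by computing successive powers:
  (c¹⁷)¹ = c¹⁷, (c¹⁷)² = c¹¹, (c¹⁷)³ = c⁵, (c¹⁷)⁴ = c²², (c¹⁷)⁵ = c¹⁶, (c¹⁷)⁶ = c¹⁰, (c¹⁷)⁷ = c⁴, (c¹⁷)⁸ = c²¹, (c¹⁷)⁹ = c¹⁵, (c¹⁷)¹⁰ = c⁹, (c¹⁷)¹¹ = c³, (c¹⁷)¹² = c²⁰, (c¹⁷)¹³ = c¹⁴, (c¹⁷)¹⁴ = c⁸, (c¹⁷)¹⁵ = c², (c¹⁷)¹⁶ = c¹⁹, (c¹⁷)¹⁷ = c¹³, (c¹⁷)¹⁸ = c⁷, (c¹⁷)¹⁹ = c, (c¹⁷)²⁰ = c¹⁸, (c¹⁷)²¹ = c¹², (c¹⁷)²² = c⁶, (c¹⁷)²³ = e.
So |⟨c¹⁷⟩| = ord(c¹⁷) = 23. With |G| = 23, by Lagrange [G : ⟨c¹⁷⟩] = 23/23 = 1.

Answer: 1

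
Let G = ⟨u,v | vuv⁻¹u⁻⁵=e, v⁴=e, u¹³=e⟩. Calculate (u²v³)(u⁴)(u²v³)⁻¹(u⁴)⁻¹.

[(u²v³), (u⁴)] = (u²v³)·(u⁴)·(u²v³)⁻¹·(u⁴)⁻¹.
  (u²v³) · (u⁴) = u⁸v³
  (u⁸v³) · (u³v) = u⁶
  (u⁶) · (u⁹) = u²

Answer: u²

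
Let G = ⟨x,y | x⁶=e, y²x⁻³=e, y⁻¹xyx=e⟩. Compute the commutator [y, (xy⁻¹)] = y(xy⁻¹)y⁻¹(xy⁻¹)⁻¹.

[y, (xy⁻¹)] = y·(xy⁻¹)·y⁻¹·(xy⁻¹)⁻¹.
  y · (xy⁻¹) = x⁵
  (x⁵) · (y⁻¹) = x²y
  (x²y) · (xy) = x⁴

Answer: x⁴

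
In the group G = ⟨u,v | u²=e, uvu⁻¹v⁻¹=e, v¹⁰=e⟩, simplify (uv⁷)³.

Compute successive powers of (uv⁷), reducing at each step:
  (uv⁷)²: (uv⁷) · u = v⁷;   (v⁷) · v⁷ = v⁴
  (uv⁷)³: (v⁴) · u = uv⁴;   (uv⁴) · v⁷ = uv

Answer: uv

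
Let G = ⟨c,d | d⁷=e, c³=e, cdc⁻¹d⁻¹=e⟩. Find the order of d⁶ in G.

Compute successive powers until reaching e:
  (d⁶)¹ = d⁶, (d⁶)² = d⁵, (d⁶)³ = d⁴, (d⁶)⁴ = d³, (d⁶)⁵ = d², (d⁶)⁶ = d, (d⁶)⁷ = e.
The smallest positive k with (d⁶)ᵏ = e is 7.

Answer: 7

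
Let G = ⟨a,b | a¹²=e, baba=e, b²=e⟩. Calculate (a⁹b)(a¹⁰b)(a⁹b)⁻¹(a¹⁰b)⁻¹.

[(a⁹b), (a¹⁰b)] = (a⁹b)·(a¹⁰b)·(a⁹b)⁻¹·(a¹⁰b)⁻¹.
  (a⁹b) · (a¹⁰b) = a¹¹
  (a¹¹) · (a⁹b) = a⁸b
  (a⁸b) · (a¹⁰b) = a¹⁰

Answer: a¹⁰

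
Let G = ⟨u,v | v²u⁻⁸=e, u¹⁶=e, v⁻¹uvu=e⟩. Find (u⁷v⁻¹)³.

Compute successive powers of (u⁷v⁻¹), reducing at each step:
  (u⁷v⁻¹)²: (u⁷v⁻¹) · u⁷ = v⁻¹;   (v⁻¹) · v⁻¹ = u⁸
  (u⁷v⁻¹)³: (u⁸) · u⁷ = u¹⁵;   (u¹⁵) · v⁻¹ = u⁷v

Answer: u⁷v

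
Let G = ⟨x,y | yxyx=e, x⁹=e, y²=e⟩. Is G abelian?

x·y = xy but y·x = x⁸y, so x·y ≠ y·x and G is not abelian.

Answer: No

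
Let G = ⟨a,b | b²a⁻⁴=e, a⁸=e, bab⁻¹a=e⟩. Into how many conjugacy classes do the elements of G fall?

The conjugacy classes (representative and size) are:
  [e] (size 1), [a⁷] (size 2), [a²] (size 2), [a⁵] (size 2), [a⁴] (size 1), [a²b⁻¹] (size 4), [a³b] (size 4).
Class equation: 1 + 2 + 2 + 2 + 1 + 4 + 4 = 16 = |G|. So G has 7 conjugacy classes.

Answer: 7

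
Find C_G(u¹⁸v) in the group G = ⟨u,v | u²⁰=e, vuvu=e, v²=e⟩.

⟨u¹⁸v⟩ ⊆ C_G(u¹⁸v) since powers of u¹⁸v commute with u¹⁸v; so |C_G(u¹⁸v)| ≥ |⟨u¹⁸v⟩| = 2.
By orbit–stabilizer, |C_G(u¹⁸v)| = |G| / |conj. class of u¹⁸v| = 40 / 10 = 4.
The 4 elements commuting with u¹⁸v are {e, u¹⁰, u⁸v, u¹⁸v}.

Answer: {e, u¹⁰, u⁸v, u¹⁸v}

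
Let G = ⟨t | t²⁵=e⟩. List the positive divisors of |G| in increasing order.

|G| = 25 = 5². By Lagrange's theorem the order of any subgroup divides 25; the divisors of 25 are 1, 5, 25.

Answer: 1, 5, 25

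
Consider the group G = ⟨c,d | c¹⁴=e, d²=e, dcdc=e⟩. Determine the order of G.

Enumerate words in the generators, reducing via the relations: the distinct elements are
  {c, d, e, cd, c², c³, c⁴, c⁵, c⁶, c⁷, c⁸, c⁹, c²d, c³d, c¹², c¹³, c¹¹, c¹⁰, c⁴d, c⁵d, c⁶d, c⁷d, c⁸d, c⁹d, c¹²d, c¹³d, c¹¹d, c¹⁰d}.
No further products give new elements, so |G| = 28.

Answer: 28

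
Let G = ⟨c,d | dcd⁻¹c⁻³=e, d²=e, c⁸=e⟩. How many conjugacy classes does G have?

The conjugacy classes (representative and size) are:
  [e] (size 1), [c³] (size 2), [c²] (size 2), [c⁴] (size 1), [c⁵] (size 2), [c⁴d] (size 4), [cd] (size 4).
Class equation: 1 + 2 + 2 + 1 + 2 + 4 + 4 = 16 = |G|. So G has 7 conjugacy classes.

Answer: 7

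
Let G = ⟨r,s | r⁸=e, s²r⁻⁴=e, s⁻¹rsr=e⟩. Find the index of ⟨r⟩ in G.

First find ord(r) by computing successive powers:
  r¹ = r, r² = r², r³ = r³, r⁴ = r⁴, r⁵ = r⁵, r⁶ = r⁶, r⁷ = r⁷, r⁸ = e.
So |⟨r⟩| = ord(r) = 8. With |G| = 16, by Lagrange [G : ⟨r⟩] = 16/8 = 2.

Answer: 2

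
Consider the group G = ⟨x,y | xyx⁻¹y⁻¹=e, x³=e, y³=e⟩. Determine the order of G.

Enumerate words in the generators, reducing via the relations: the distinct elements are
  {e, x, y, xy, x², y², xy², x²y, x²y²}.
No further products give new elements, so |G| = 9.

Answer: 9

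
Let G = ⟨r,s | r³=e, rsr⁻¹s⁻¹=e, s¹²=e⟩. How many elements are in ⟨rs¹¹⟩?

|⟨rs¹¹⟩| equals the order of rs¹¹. Compute successive powers until reaching e:
  (rs¹¹)¹ = rs¹¹, (rs¹¹)² = r²s¹⁰, (rs¹¹)³ = s⁹, (rs¹¹)⁴ = rs⁸, (rs¹¹)⁵ = r²s⁷, (rs¹¹)⁶ = s⁶, (rs¹¹)⁷ = rs⁵, (rs¹¹)⁸ = r²s⁴, (rs¹¹)⁹ = s³, (rs¹¹)¹⁰ = rs², (rs¹¹)¹¹ = r²s, (rs¹¹)¹² = e.
The smallest positive k with (rs¹¹)ᵏ = e is 12, so |⟨rs¹¹⟩| = 12.

Answer: 12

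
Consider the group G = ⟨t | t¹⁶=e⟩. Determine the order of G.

G is generated by a single element, so G is cyclic. The relator gives t¹⁶ = e and no smaller power is forced to be e, so the 16 powers {e, t, t², t³, t⁴, t⁵, t⁶, t⁷, t⁸, t⁹, t¹², t¹³, t¹¹, t¹⁰, t¹⁴, t¹⁵} are distinct. Hence |G| = 16.

Answer: 16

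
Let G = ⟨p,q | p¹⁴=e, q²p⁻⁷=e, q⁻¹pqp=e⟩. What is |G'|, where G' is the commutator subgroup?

G' = [G, G] is generated by all commutators. The generator-pair commutators are: [p, q] = p².
The subgroup they normally generate is {e, p², p⁴, p⁶, p⁸, p¹⁰, p¹²}, of order 7.
Check: |G/G'| = 28/7 = 4 is the order of the abelianisation.

Answer: 7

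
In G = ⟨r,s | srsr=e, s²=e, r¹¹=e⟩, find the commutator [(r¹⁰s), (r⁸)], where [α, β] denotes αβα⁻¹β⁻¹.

[(r¹⁰s), (r⁸)] = (r¹⁰s)·(r⁸)·(r¹⁰s)⁻¹·(r⁸)⁻¹.
  (r¹⁰s) · (r⁸) = r²s
  (r²s) · (r¹⁰s) = r³
  (r³) · (r³) = r⁶

Answer: r⁶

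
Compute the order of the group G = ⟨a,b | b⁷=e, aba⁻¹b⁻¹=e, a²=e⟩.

Enumerate words in the generators, reducing via the relations: the distinct elements are
  {a, b, e, ab, b², b³, b⁴, b⁵, b⁶, ab², ab³, ab⁴, ab⁵, ab⁶}.
No further products give new elements, so |G| = 14.

Answer: 14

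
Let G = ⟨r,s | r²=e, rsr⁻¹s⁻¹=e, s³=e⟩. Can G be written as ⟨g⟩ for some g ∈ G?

|G| = 6. The element rs has order 6 (its powers give 6 distinct elements), so ⟨rs⟩ = G and G is cyclic.

Answer: Yes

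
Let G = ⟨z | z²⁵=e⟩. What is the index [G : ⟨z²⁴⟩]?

First find ord(z²⁴) by computing successive powers:
  (z²⁴)¹ = z²⁴, (z²⁴)² = z²³, (z²⁴)³ = z²², (z²⁴)⁴ = z²¹, (z²⁴)⁵ = z²⁰, (z²⁴)⁶ = z¹⁹, (z²⁴)⁷ = z¹⁸, (z²⁴)⁸ = z¹⁷, (z²⁴)⁹ = z¹⁶, (z²⁴)¹⁰ = z¹⁵, (z²⁴)¹¹ = z¹⁴, (z²⁴)¹² = z¹³, (z²⁴)¹³ = z¹², (z²⁴)¹⁴ = z¹¹, (z²⁴)¹⁵ = z¹⁰, (z²⁴)¹⁶ = z⁹, (z²⁴)¹⁷ = z⁸, (z²⁴)¹⁸ = z⁷, (z²⁴)¹⁹ = z⁶, (z²⁴)²⁰ = z⁵, (z²⁴)²¹ = z⁴, (z²⁴)²² = z³, (z²⁴)²³ = z², (z²⁴)²⁴ = z, (z²⁴)²⁵ = e.
So |⟨z²⁴⟩| = ord(z²⁴) = 25. With |G| = 25, by Lagrange [G : ⟨z²⁴⟩] = 25/25 = 1.

Answer: 1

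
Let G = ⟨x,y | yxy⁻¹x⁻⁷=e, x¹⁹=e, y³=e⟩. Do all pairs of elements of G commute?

x·y = xy but y·x = x⁷y, so x·y ≠ y·x and G is not abelian.

Answer: No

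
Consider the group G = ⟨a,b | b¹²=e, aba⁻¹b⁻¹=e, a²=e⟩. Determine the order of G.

Enumerate words in the generators, reducing via the relations: the distinct elements are
  {a, b, e, ab, b², b³, b⁴, b⁵, b⁶, b⁷, b⁸, b⁹, ab², ab³, ab⁴, ab⁵, ab⁶, ab⁷, ab⁸, ab⁹, b¹¹, b¹⁰, ab¹¹, ab¹⁰}.
No further products give new elements, so |G| = 24.

Answer: 24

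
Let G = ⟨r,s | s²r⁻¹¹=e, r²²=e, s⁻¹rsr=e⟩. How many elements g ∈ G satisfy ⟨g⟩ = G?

⟨g⟩ = G would require ord(g) = |G| = 44, but the maximum element order in G is 22 < 44. So G is not cyclic and no single element generates it: the count is 0.

Answer: 0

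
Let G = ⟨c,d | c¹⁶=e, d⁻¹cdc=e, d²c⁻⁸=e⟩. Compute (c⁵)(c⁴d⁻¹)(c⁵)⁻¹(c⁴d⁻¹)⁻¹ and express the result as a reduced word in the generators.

[(c⁵), (c⁴d⁻¹)] = (c⁵)·(c⁴d⁻¹)·(c⁵)⁻¹·(c⁴d⁻¹)⁻¹.
  (c⁵) · (c⁴d⁻¹) = cd
  (cd) · (c¹¹) = c⁶d
  (c⁶d) · (c⁴d) = c¹⁰

Answer: c¹⁰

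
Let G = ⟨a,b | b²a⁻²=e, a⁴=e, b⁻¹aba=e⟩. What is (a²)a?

Compute (a²) · a by multiplying left to right and reducing via the relations at each step:
  (a²) · a = a³

Answer: a³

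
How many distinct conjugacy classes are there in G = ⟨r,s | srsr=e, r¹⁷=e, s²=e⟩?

The conjugacy classes (representative and size) are:
  [e] (size 1), [r¹⁶] (size 2), [r²] (size 2), [r³] (size 2), [r¹³] (size 2), [r¹²] (size 2), [r⁶] (size 2), [r¹⁰] (size 2), [r⁹] (size 2), [r⁷s] (size 17).
Class equation: 1 + 2 + 2 + 2 + 2 + 2 + 2 + 2 + 2 + 17 = 34 = |G|. So G has 10 conjugacy classes.

Answer: 10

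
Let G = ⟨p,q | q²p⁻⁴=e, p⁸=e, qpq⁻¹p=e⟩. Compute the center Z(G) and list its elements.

An element z ∈ Z(G) iff z commutes with every generator.
For example p⁴ is central: (p⁴)·p = p⁵ = p·(p⁴); (p⁴)·q = q⁻¹ = q·(p⁴).
Whereas p ∉ Z(G) since p·q = pq ≠ p³q⁻¹ = q·p.
Checking each of the 16 elements this way gives Z(G) = {e, p⁴}, of order 2.

Answer: {e, p⁴}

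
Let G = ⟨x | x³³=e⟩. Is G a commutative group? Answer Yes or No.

G has a single generator, so G is cyclic and hence abelian.

Answer: Yes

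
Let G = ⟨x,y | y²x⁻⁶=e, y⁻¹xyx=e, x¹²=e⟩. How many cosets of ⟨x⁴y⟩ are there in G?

First find ord(x⁴y) by computing successive powers:
  (x⁴y)¹ = x⁴y, (x⁴y)² = x⁶, (x⁴y)³ = x⁴y⁻¹, (x⁴y)⁴ = e.
So |⟨x⁴y⟩| = ord(x⁴y) = 4. With |G| = 24, by Lagrange [G : ⟨x⁴y⟩] = 24/4 = 6.

Answer: 6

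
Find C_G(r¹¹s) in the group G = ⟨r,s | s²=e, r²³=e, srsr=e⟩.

⟨r¹¹s⟩ ⊆ C_G(r¹¹s) since powers of r¹¹s commute with r¹¹s; so |C_G(r¹¹s)| ≥ |⟨r¹¹s⟩| = 2.
By orbit–stabilizer, |C_G(r¹¹s)| = |G| / |conj. class of r¹¹s| = 46 / 23 = 2.
The 2 elements commuting with r¹¹s are {e, r¹¹s}.

Answer: {e, r¹¹s}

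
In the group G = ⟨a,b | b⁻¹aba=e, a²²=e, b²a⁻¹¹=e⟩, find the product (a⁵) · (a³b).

Compute (a⁵) · (a³b) by multiplying left to right and reducing via the relations at each step:
  (a⁵) · a³ = a⁸
  (a⁸) · b = a⁸b

Answer: a⁸b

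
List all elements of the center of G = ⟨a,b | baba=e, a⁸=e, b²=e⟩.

An element z ∈ Z(G) iff z commutes with every generator.
For example a⁴ is central: (a⁴)·a = a⁵ = a·(a⁴); (a⁴)·b = a⁴b = b·(a⁴).
Whereas a ∉ Z(G) since a·b = ab ≠ a⁷b = b·a.
Checking each of the 16 elements this way gives Z(G) = {e, a⁴}, of order 2.

Answer: {e, a⁴}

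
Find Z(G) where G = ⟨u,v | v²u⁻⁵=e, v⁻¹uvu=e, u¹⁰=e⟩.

An element z ∈ Z(G) iff z commutes with every generator.
For example u⁵ is central: (u⁵)·u = u⁶ = u·(u⁵); (u⁵)·v = v⁻¹ = v·(u⁵).
Whereas u ∉ Z(G) since u·v = uv ≠ u⁴v⁻¹ = v·u.
Checking each of the 20 elements this way gives Z(G) = {e, u⁵}, of order 2.

Answer: {e, u⁵}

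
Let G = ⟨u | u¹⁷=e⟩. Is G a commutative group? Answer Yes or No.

G has a single generator, so G is cyclic and hence abelian.

Answer: Yes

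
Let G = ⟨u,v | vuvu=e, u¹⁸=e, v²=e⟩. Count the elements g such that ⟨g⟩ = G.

⟨g⟩ = G would require ord(g) = |G| = 36, but the maximum element order in G is 18 < 36. So G is not cyclic and no single element generates it: the count is 0.

Answer: 0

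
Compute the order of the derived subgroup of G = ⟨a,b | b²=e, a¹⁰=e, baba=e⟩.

G' = [G, G] is generated by all commutators. The generator-pair commutators are: [a, b] = a².
The subgroup they normally generate is {e, a², a⁴, a⁶, a⁸}, of order 5.
Check: |G/G'| = 20/5 = 4 is the order of the abelianisation.

Answer: 5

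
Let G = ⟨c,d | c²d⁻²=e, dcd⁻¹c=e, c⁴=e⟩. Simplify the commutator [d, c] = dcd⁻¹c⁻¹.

[d, c] = d·c·d⁻¹·c⁻¹.
  d · c = cd⁻¹
  (cd⁻¹) · (d⁻¹) = c³
  (c³) · (c³) = c²

Answer: c²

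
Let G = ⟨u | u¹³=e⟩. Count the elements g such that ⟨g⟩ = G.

G is cyclic of order 13. An element generates G iff its order is 13, and a cyclic group of order 13 has exactly φ(13) = 12 such elements.

Answer: 12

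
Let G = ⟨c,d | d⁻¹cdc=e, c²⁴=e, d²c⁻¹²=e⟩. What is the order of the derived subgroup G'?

G' = [G, G] is generated by all commutators. The generator-pair commutators are: [c, d] = c².
The subgroup they normally generate is {e, c², c⁴, c⁶, c⁸, c¹⁰, c¹², c¹⁴, c¹⁶, c¹⁸, c²⁰, c²²}, of order 12.
Check: |G/G'| = 48/12 = 4 is the order of the abelianisation.

Answer: 12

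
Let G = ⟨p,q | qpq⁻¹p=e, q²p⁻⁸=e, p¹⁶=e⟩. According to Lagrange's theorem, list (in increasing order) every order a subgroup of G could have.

|G| = 32 = 2⁵. By Lagrange's theorem the order of any subgroup divides 32; the divisors of 32 are 1, 2, 4, 8, 16, 32.

Answer: 1, 2, 4, 8, 16, 32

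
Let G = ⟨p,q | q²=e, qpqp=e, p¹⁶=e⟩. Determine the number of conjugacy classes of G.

The conjugacy classes (representative and size) are:
  [e] (size 1), [p¹⁵] (size 2), [p²] (size 2), [p³] (size 2), [p¹²] (size 2), [p⁵] (size 2), [p⁶] (size 2), [p⁷] (size 2), [p⁸] (size 1), [p²q] (size 8), [p¹⁵q] (size 8).
Class equation: 1 + 2 + 2 + 2 + 2 + 2 + 2 + 2 + 1 + 8 + 8 = 32 = |G|. So G has 11 conjugacy classes.

Answer: 11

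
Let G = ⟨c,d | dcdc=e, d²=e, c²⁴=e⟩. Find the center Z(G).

An element z ∈ Z(G) iff z commutes with every generator.
For example c¹² is central: (c¹²)·c = c¹³ = c·(c¹²); (c¹²)·d = c¹²d = d·(c¹²).
Whereas c ∉ Z(G) since c·d = cd ≠ c²³d = d·c.
Checking each of the 48 elements this way gives Z(G) = {e, c¹²}, of order 2.

Answer: {e, c¹²}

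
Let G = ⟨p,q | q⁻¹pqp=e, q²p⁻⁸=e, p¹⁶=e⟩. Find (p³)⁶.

Compute successive powers of (p³), reducing at each step:
  (p³)²: (p³) · p³ = p⁶
  (p³)³: (p⁶) · p³ = p⁹
  (p³)⁴: (p⁹) · p³ = p¹²
  (p³)⁵: (p¹²) · p³ = p¹⁵
  (p³)⁶: (p¹⁵) · p³ = p²

Answer: p²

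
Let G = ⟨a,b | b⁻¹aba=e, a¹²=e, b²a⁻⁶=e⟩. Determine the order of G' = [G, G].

G' = [G, G] is generated by all commutators. The generator-pair commutators are: [a, b] = a².
The subgroup they normally generate is {e, a², a⁴, a⁶, a⁸, a¹⁰}, of order 6.
Check: |G/G'| = 24/6 = 4 is the order of the abelianisation.

Answer: 6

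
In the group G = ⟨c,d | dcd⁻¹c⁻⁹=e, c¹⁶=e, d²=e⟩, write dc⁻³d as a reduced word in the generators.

Multiply left to right, reducing at each step:
  d · c⁻³ = c⁵d
  (c⁵d) · d = c⁵

Answer: c⁵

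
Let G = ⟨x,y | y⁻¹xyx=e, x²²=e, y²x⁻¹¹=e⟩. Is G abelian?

x·y = xy but y·x = x¹⁰y⁻¹, so x·y ≠ y·x and G is not abelian.

Answer: No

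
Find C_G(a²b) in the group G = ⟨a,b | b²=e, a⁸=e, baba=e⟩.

⟨a²b⟩ ⊆ C_G(a²b) since powers of a²b commute with a²b; so |C_G(a²b)| ≥ |⟨a²b⟩| = 2.
By orbit–stabilizer, |C_G(a²b)| = |G| / |conj. class of a²b| = 16 / 4 = 4.
The 4 elements commuting with a²b are {e, a⁴, a²b, a⁶b}.

Answer: {e, a⁴, a²b, a⁶b}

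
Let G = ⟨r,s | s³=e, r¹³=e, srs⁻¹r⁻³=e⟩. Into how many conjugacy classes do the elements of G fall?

The conjugacy classes (representative and size) are:
  [e] (size 1), [r] (size 3), [r⁵] (size 3), [r¹⁰] (size 3), [r⁸] (size 3), [r¹⁰s] (size 13), [r⁷s²] (size 13).
Class equation: 1 + 3 + 3 + 3 + 3 + 13 + 13 = 39 = |G|. So G has 7 conjugacy classes.

Answer: 7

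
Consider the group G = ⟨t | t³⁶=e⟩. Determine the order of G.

G is generated by a single element, so G is cyclic. The relator gives t³⁶ = e and no smaller power is forced to be e, so the 36 powers {e, t, t², t³, t⁴, t⁵, t⁶, t⁷, t⁸, t⁹, t²², t²³, t²¹, t²⁰, t²⁴, t²⁵, t²⁶, t²⁷, t²⁸, t²⁹, t³², t³³, t³¹, t³⁰, t³⁴, t³⁵, t¹², t¹³, t¹¹, t¹⁰, t¹⁴, t¹⁵, t¹⁶, t¹⁷, t¹⁸, t¹⁹} are distinct. Hence |G| = 36.

Answer: 36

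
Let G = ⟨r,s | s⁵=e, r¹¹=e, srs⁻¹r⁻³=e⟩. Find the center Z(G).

An element z ∈ Z(G) iff z commutes with every generator.
For example e is central: e·r = r = r·e; e·s = s = s·e.
Whereas r ∉ Z(G) since r·s = rs ≠ r³s = s·r.
Checking each of the 55 elements this way gives Z(G) = {e}, of order 1.

Answer: {e}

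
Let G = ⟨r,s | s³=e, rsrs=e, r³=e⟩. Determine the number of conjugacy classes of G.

The conjugacy classes (representative and size) are:
  [e] (size 1), [sr²] (size 4), [s²r] (size 4), [r²s²] (size 3).
Class equation: 1 + 4 + 4 + 3 = 12 = |G|. So G has 4 conjugacy classes.

Answer: 4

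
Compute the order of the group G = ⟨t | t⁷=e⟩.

G is generated by a single element, so G is cyclic. The relator gives t⁷ = e and no smaller power is forced to be e, so the 7 powers {e, t, t², t³, t⁴, t⁵, t⁶} are distinct. Hence |G| = 7.

Answer: 7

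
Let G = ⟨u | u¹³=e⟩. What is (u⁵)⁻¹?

The order of (u⁵) is 13 (smallest k with (u⁵)ᵏ = e), so (u⁵)⁻¹ = (u⁵)¹² = u⁸.
Check: (u⁵) · (u⁸) → (u⁵) · u⁸ = e, giving e as required.

Answer: u⁸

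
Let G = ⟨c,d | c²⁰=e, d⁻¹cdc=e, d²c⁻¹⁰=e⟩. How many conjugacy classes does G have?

The conjugacy classes (representative and size) are:
  [e] (size 1), [c] (size 2), [c²] (size 2), [c³] (size 2), [c⁴] (size 2), [c⁵] (size 2), [c¹⁴] (size 2), [c⁷] (size 2), [c⁸] (size 2), [c¹¹] (size 2), [c¹⁰] (size 1), [c²d⁻¹] (size 10), [c⁹d] (size 10).
Class equation: 1 + 2 + 2 + 2 + 2 + 2 + 2 + 2 + 2 + 2 + 1 + 10 + 10 = 40 = |G|. So G has 13 conjugacy classes.

Answer: 13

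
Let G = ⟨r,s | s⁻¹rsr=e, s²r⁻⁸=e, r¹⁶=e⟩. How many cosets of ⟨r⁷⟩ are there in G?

First find ord(r⁷) by computing successive powers:
  (r⁷)¹ = r⁷, (r⁷)² = r¹⁴, (r⁷)³ = r⁵, (r⁷)⁴ = r¹², (r⁷)⁵ = r³, (r⁷)⁶ = r¹⁰, (r⁷)⁷ = r, (r⁷)⁸ = r⁸, (r⁷)⁹ = r¹⁵, (r⁷)¹⁰ = r⁶, (r⁷)¹¹ = r¹³, (r⁷)¹² = r⁴, (r⁷)¹³ = r¹¹, (r⁷)¹⁴ = r², (r⁷)¹⁵ = r⁹, (r⁷)¹⁶ = e.
So |⟨r⁷⟩| = ord(r⁷) = 16. With |G| = 32, by Lagrange [G : ⟨r⁷⟩] = 32/16 = 2.

Answer: 2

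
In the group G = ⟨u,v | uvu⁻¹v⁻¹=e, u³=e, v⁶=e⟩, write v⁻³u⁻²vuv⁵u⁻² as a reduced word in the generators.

Multiply left to right, reducing at each step:
  (v³) · u⁻² = uv³
  (uv³) · v = uv⁴
  (uv⁴) · u = u²v⁴
  (u²v⁴) · v⁵ = u²v³
  (u²v³) · u⁻² = v³

Answer: v³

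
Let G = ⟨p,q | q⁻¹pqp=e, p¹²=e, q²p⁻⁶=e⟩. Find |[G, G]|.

G' = [G, G] is generated by all commutators. The generator-pair commutators are: [p, q] = p².
The subgroup they normally generate is {e, p², p⁴, p⁶, p⁸, p¹⁰}, of order 6.
Check: |G/G'| = 24/6 = 4 is the order of the abelianisation.

Answer: 6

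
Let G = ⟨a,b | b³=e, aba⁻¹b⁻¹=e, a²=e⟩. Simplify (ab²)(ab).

Compute (ab²) · (ab) by multiplying left to right and reducing via the relations at each step:
  (ab²) · a = b²
  (b²) · b = e

Answer: e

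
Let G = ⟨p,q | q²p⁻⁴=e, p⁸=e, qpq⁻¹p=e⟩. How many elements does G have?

Enumerate words in the generators, reducing via the relations: the distinct elements are
  {e, p, q, pq, p², p³, p⁴, p⁵, p⁶, p⁷, p²q, p³q, q⁻¹, pq⁻¹, p²q⁻¹, p³q⁻¹}.
No further products give new elements, so |G| = 16.

Answer: 16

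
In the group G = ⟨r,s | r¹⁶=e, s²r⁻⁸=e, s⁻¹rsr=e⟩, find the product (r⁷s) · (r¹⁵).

Compute (r⁷s) · (r¹⁵) by multiplying left to right and reducing via the relations at each step:
  (r⁷s) · r¹⁵ = s⁻¹

Answer: s⁻¹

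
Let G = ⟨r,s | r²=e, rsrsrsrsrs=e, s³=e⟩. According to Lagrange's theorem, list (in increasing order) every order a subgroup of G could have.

|G| = 60 = 2² · 3 · 5. By Lagrange's theorem the order of any subgroup divides 60; the divisors of 60 are 1, 2, 3, 4, 5, 6, 10, 12, 15, 20, 30, 60.

Answer: 1, 2, 3, 4, 5, 6, 10, 12, 15, 20, 30, 60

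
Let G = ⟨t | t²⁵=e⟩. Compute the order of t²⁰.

Compute successive powers until reaching e:
  (t²⁰)¹ = t²⁰, (t²⁰)² = t¹⁵, (t²⁰)³ = t¹⁰, (t²⁰)⁴ = t⁵, (t²⁰)⁵ = e.
The smallest positive k with (t²⁰)ᵏ = e is 5.

Answer: 5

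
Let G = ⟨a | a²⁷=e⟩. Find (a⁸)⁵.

Compute successive powers of (a⁸), reducing at each step:
  (a⁸)²: (a⁸) · a⁸ = a¹⁶
  (a⁸)³: (a¹⁶) · a⁸ = a²⁴
  (a⁸)⁴: (a²⁴) · a⁸ = a⁵
  (a⁸)⁵: (a⁵) · a⁸ = a¹³

Answer: a¹³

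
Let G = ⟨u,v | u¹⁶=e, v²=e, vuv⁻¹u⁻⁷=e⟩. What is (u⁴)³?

Compute successive powers of (u⁴), reducing at each step:
  (u⁴)²: (u⁴) · u⁴ = u⁸
  (u⁴)³: (u⁸) · u⁴ = u¹²

Answer: u¹²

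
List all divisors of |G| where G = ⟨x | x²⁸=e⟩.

|G| = 28 = 2² · 7. By Lagrange's theorem the order of any subgroup divides 28; the divisors of 28 are 1, 2, 4, 7, 14, 28.

Answer: 1, 2, 4, 7, 14, 28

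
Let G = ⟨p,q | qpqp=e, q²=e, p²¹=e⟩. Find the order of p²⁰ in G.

Compute successive powers until reaching e:
  (p²⁰)¹ = p²⁰, (p²⁰)² = p¹⁹, (p²⁰)³ = p¹⁸, (p²⁰)⁴ = p¹⁷, (p²⁰)⁵ = p¹⁶, (p²⁰)⁶ = p¹⁵, (p²⁰)⁷ = p¹⁴, (p²⁰)⁸ = p¹³, (p²⁰)⁹ = p¹², (p²⁰)¹⁰ = p¹¹, (p²⁰)¹¹ = p¹⁰, (p²⁰)¹² = p⁹, (p²⁰)¹³ = p⁸, (p²⁰)¹⁴ = p⁷, (p²⁰)¹⁵ = p⁶, (p²⁰)¹⁶ = p⁵, (p²⁰)¹⁷ = p⁴, (p²⁰)¹⁸ = p³, (p²⁰)¹⁹ = p², (p²⁰)²⁰ = p, (p²⁰)²¹ = e.
The smallest positive k with (p²⁰)ᵏ = e is 21.

Answer: 21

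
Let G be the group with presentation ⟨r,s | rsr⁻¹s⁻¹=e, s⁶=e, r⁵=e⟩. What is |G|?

Enumerate words in the generators, reducing via the relations: the distinct elements are
  {e, r, s, rs, r², r³, r⁴, s², s³, s⁴, s⁵, rs², rs³, rs⁴, rs⁵, r²s, r³s, r⁴s, r²s², r²s³, r²s⁴, r²s⁵, r³s², r³s³, r³s⁴, r³s⁵, r⁴s², r⁴s³, r⁴s⁴, r⁴s⁵}.
No further products give new elements, so |G| = 30.

Answer: 30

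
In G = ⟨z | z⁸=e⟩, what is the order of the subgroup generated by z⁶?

|⟨z⁶⟩| equals the order of z⁶. Compute successive powers until reaching e:
  (z⁶)¹ = z⁶, (z⁶)² = z⁴, (z⁶)³ = z², (z⁶)⁴ = e.
The smallest positive k with (z⁶)ᵏ = e is 4, so |⟨z⁶⟩| = 4.

Answer: 4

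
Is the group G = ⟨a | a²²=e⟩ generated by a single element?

|G| = 22. The element a has order 22 (its powers give 22 distinct elements), so ⟨a⟩ = G and G is cyclic.

Answer: Yes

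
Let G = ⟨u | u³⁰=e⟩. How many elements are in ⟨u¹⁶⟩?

|⟨u¹⁶⟩| equals the order of u¹⁶. Compute successive powers until reaching e:
  (u¹⁶)¹ = u¹⁶, (u¹⁶)² = u², (u¹⁶)³ = u¹⁸, (u¹⁶)⁴ = u⁴, (u¹⁶)⁵ = u²⁰, (u¹⁶)⁶ = u⁶, (u¹⁶)⁷ = u²², (u¹⁶)⁸ = u⁸, (u¹⁶)⁹ = u²⁴, (u¹⁶)¹⁰ = u¹⁰, (u¹⁶)¹¹ = u²⁶, (u¹⁶)¹² = u¹², (u¹⁶)¹³ = u²⁸, (u¹⁶)¹⁴ = u¹⁴, (u¹⁶)¹⁵ = e.
The smallest positive k with (u¹⁶)ᵏ = e is 15, so |⟨u¹⁶⟩| = 15.

Answer: 15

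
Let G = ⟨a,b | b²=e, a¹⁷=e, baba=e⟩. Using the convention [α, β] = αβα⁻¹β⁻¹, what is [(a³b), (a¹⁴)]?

[(a³b), (a¹⁴)] = (a³b)·(a¹⁴)·(a³b)⁻¹·(a¹⁴)⁻¹.
  (a³b) · (a¹⁴) = a⁶b
  (a⁶b) · (a³b) = a³
  (a³) · (a³) = a⁶

Answer: a⁶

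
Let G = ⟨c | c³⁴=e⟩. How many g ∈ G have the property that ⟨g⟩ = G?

G is cyclic of order 34. An element generates G iff its order is 34, and a cyclic group of order 34 has exactly φ(34) = 16 such elements.

Answer: 16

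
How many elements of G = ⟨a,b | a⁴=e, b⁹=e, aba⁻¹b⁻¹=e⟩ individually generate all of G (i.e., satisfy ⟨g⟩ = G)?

G is cyclic of order 36. An element generates G iff its order is 36, and a cyclic group of order 36 has exactly φ(36) = 12 such elements.

Answer: 12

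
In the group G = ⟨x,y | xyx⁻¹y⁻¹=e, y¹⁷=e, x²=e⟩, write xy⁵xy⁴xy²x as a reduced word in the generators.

Multiply left to right, reducing at each step:
  x · y⁵ = xy⁵
  (xy⁵) · x = y⁵
  (y⁵) · y⁴ = y⁹
  (y⁹) · x = xy⁹
  (xy⁹) · y² = xy¹¹
  (xy¹¹) · x = y¹¹

Answer: y¹¹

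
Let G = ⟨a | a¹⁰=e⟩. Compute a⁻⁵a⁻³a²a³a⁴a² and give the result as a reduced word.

Multiply left to right, reducing at each step:
  (a⁵) · a⁻³ = a²
  (a²) · a² = a⁴
  (a⁴) · a³ = a⁷
  (a⁷) · a⁴ = a
  a · a² = a³

Answer: a³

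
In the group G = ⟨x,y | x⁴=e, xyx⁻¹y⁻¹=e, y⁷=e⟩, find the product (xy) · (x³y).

Compute (xy) · (x³y) by multiplying left to right and reducing via the relations at each step:
  (xy) · x³ = y
  y · y = y²

Answer: y²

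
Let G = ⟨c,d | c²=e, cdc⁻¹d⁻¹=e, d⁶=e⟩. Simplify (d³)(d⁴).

Compute (d³) · (d⁴) by multiplying left to right and reducing via the relations at each step:
  (d³) · d⁴ = d

Answer: d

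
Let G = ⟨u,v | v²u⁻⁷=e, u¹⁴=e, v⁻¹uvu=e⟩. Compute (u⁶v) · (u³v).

Compute (u⁶v) · (u³v) by multiplying left to right and reducing via the relations at each step:
  (u⁶v) · u³ = u³v
  (u³v) · v = u¹⁰

Answer: u¹⁰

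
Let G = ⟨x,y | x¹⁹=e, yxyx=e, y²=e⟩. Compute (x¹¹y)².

Compute successive powers of (x¹¹y), reducing at each step:
  (x¹¹y)²: (x¹¹y) · x¹¹ = y;   y · y = e

Answer: e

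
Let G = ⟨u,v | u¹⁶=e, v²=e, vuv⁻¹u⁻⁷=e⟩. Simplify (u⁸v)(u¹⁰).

Compute (u⁸v) · (u¹⁰) by multiplying left to right and reducing via the relations at each step:
  (u⁸v) · u¹⁰ = u¹⁴v

Answer: u¹⁴v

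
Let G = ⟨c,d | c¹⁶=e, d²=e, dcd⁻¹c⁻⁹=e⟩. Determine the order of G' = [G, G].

G' = [G, G] is generated by all commutators. The generator-pair commutators are: [c, d] = c⁸.
The subgroup they normally generate is {e, c⁸}, of order 2.
Check: |G/G'| = 32/2 = 16 is the order of the abelianisation.

Answer: 2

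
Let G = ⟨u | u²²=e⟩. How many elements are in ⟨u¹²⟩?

|⟨u¹²⟩| equals the order of u¹². Compute successive powers until reaching e:
  (u¹²)¹ = u¹², (u¹²)² = u², (u¹²)³ = u¹⁴, (u¹²)⁴ = u⁴, (u¹²)⁵ = u¹⁶, (u¹²)⁶ = u⁶, (u¹²)⁷ = u¹⁸, (u¹²)⁸ = u⁸, (u¹²)⁹ = u²⁰, (u¹²)¹⁰ = u¹⁰, (u¹²)¹¹ = e.
The smallest positive k with (u¹²)ᵏ = e is 11, so |⟨u¹²⟩| = 11.

Answer: 11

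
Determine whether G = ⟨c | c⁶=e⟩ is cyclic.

|G| = 6. The element c has order 6 (its powers give 6 distinct elements), so ⟨c⟩ = G and G is cyclic.

Answer: Yes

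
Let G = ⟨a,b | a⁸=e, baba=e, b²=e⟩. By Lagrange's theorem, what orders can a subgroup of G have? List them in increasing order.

|G| = 16 = 2⁴. By Lagrange's theorem the order of any subgroup divides 16; the divisors of 16 are 1, 2, 4, 8, 16.

Answer: 1, 2, 4, 8, 16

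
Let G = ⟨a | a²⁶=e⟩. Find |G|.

G is generated by a single element, so G is cyclic. The relator gives a²⁶ = e and no smaller power is forced to be e, so the 26 powers {a, e, a², a³, a⁴, a⁵, a⁶, a⁷, a⁸, a⁹, a²², a²³, a²¹, a²⁰, a²⁴, a²⁵, a¹², a¹³, a¹¹, a¹⁰, a¹⁴, a¹⁵, a¹⁶, a¹⁷, a¹⁸, a¹⁹} are distinct. Hence |G| = 26.

Answer: 26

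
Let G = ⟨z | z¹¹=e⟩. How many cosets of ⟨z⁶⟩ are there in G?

First find ord(z⁶) by computing successive powers:
  (z⁶)¹ = z⁶, (z⁶)² = z, (z⁶)³ = z⁷, (z⁶)⁴ = z², (z⁶)⁵ = z⁸, (z⁶)⁶ = z³, (z⁶)⁷ = z⁹, (z⁶)⁸ = z⁴, (z⁶)⁹ = z¹⁰, (z⁶)¹⁰ = z⁵, (z⁶)¹¹ = e.
So |⟨z⁶⟩| = ord(z⁶) = 11. With |G| = 11, by Lagrange [G : ⟨z⁶⟩] = 11/11 = 1.

Answer: 1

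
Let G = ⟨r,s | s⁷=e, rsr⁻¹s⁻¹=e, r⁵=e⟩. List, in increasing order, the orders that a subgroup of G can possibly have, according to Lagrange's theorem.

|G| = 35 = 5 · 7. By Lagrange's theorem the order of any subgroup divides 35; the divisors of 35 are 1, 5, 7, 35.

Answer: 1, 5, 7, 35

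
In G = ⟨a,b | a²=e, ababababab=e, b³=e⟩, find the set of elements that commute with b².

⟨b²⟩ ⊆ C_G(b²) since powers of b² commute with b²; so |C_G(b²)| ≥ |⟨b²⟩| = 3.
By orbit–stabilizer, |C_G(b²)| = |G| / |conj. class of b²| = 60 / 20 = 3.
The 3 elements commuting with b² are {e, b, b²}.

Answer: {e, b, b²}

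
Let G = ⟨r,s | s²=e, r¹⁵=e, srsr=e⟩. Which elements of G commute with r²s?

⟨r²s⟩ ⊆ C_G(r²s) since powers of r²s commute with r²s; so |C_G(r²s)| ≥ |⟨r²s⟩| = 2.
By orbit–stabilizer, |C_G(r²s)| = |G| / |conj. class of r²s| = 30 / 15 = 2.
The 2 elements commuting with r²s are {e, r²s}.

Answer: {e, r²s}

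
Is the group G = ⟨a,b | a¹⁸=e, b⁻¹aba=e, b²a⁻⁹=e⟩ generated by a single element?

Every cyclic group is abelian. But a·b = ab while b·a = a⁸b⁻¹, so a·b ≠ b·a and G is not abelian. Hence G is not cyclic.

Answer: No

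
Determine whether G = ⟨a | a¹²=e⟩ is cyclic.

|G| = 12. The element a has order 12 (its powers give 12 distinct elements), so ⟨a⟩ = G and G is cyclic.

Answer: Yes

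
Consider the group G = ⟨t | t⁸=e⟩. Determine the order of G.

G is generated by a single element, so G is cyclic. The relator gives t⁸ = e and no smaller power is forced to be e, so the 8 powers {e, t, t², t³, t⁴, t⁵, t⁶, t⁷} are distinct. Hence |G| = 8.

Answer: 8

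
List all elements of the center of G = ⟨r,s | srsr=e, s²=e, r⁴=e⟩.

An element z ∈ Z(G) iff z commutes with every generator.
For example r² is central: (r²)·r = r³ = r·(r²); (r²)·s = r²s = s·(r²).
Whereas r ∉ Z(G) since r·s = rs ≠ r³s = s·r.
Checking each of the 8 elements this way gives Z(G) = {e, r²}, of order 2.

Answer: {e, r²}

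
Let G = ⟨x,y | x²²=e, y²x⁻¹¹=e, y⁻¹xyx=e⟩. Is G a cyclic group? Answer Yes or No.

Every cyclic group is abelian. But x·y = xy while y·x = x¹⁰y⁻¹, so x·y ≠ y·x and G is not abelian. Hence G is not cyclic.

Answer: No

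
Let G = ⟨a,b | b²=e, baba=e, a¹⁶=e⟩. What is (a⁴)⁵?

Compute successive powers of (a⁴), reducing at each step:
  (a⁴)²: (a⁴) · a⁴ = a⁸
  (a⁴)³: (a⁸) · a⁴ = a¹²
  (a⁴)⁴: (a¹²) · a⁴ = e
  (a⁴)⁵: e · a⁴ = a⁴

Answer: a⁴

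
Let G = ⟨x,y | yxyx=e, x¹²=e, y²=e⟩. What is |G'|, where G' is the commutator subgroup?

G' = [G, G] is generated by all commutators. The generator-pair commutators are: [x, y] = x².
The subgroup they normally generate is {e, x², x⁴, x⁶, x⁸, x¹⁰}, of order 6.
Check: |G/G'| = 24/6 = 4 is the order of the abelianisation.

Answer: 6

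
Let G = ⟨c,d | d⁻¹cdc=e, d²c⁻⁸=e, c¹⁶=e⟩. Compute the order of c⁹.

Compute successive powers until reaching e:
  (c⁹)¹ = c⁹, (c⁹)² = c², (c⁹)³ = c¹¹, (c⁹)⁴ = c⁴, (c⁹)⁵ = c¹³, (c⁹)⁶ = c⁶, (c⁹)⁷ = c¹⁵, (c⁹)⁸ = c⁸, (c⁹)⁹ = c, (c⁹)¹⁰ = c¹⁰, (c⁹)¹¹ = c³, (c⁹)¹² = c¹², (c⁹)¹³ = c⁵, (c⁹)¹⁴ = c¹⁴, (c⁹)¹⁵ = c⁷, (c⁹)¹⁶ = e.
The smallest positive k with (c⁹)ᵏ = e is 16.

Answer: 16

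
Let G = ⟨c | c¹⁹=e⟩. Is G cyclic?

|G| = 19. The element c has order 19 (its powers give 19 distinct elements), so ⟨c⟩ = G and G is cyclic.

Answer: Yes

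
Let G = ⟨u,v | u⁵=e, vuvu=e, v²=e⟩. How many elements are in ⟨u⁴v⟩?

|⟨u⁴v⟩| equals the order of u⁴v. Compute successive powers until reaching e:
  (u⁴v)¹ = u⁴v, (u⁴v)² = e.
The smallest positive k with (u⁴v)ᵏ = e is 2, so |⟨u⁴v⟩| = 2.

Answer: 2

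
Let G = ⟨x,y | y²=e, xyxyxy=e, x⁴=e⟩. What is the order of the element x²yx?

Compute successive powers until reaching e:
  (x²yx)¹ = x²yx, (x²yx)² = x³yx², (x²yx)³ = e.
The smallest positive k with (x²yx)ᵏ = e is 3.

Answer: 3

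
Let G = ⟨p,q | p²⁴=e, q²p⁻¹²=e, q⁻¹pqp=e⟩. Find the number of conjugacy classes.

The conjugacy classes (representative and size) are:
  [e] (size 1), [p] (size 2), [p²] (size 2), [p³] (size 2), [p⁴] (size 2), [p⁵] (size 2), [p¹⁸] (size 2), [p⁷] (size 2), [p¹⁶] (size 2), [p¹⁵] (size 2), [p¹⁴] (size 2), [p¹³] (size 2), [p¹²] (size 1), [p⁶q] (size 12), [p⁵q⁻¹] (size 12).
Class equation: 1 + 2 + 2 + 2 + 2 + 2 + 2 + 2 + 2 + 2 + 2 + 2 + 1 + 12 + 12 = 48 = |G|. So G has 15 conjugacy classes.

Answer: 15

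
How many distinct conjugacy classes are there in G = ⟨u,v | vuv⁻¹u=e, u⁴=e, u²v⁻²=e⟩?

The conjugacy classes (representative and size) are:
  [e] (size 1), [u³] (size 2), [u²] (size 1), [v⁻¹] (size 2), [uv] (size 2).
Class equation: 1 + 2 + 1 + 2 + 2 = 8 = |G|. So G has 5 conjugacy classes.

Answer: 5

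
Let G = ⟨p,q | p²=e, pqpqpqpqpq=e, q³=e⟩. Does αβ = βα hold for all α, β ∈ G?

p·q = pq but q·p = qp, so p·q ≠ q·p and G is not abelian.

Answer: No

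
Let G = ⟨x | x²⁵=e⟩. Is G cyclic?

|G| = 25. The element x has order 25 (its powers give 25 distinct elements), so ⟨x⟩ = G and G is cyclic.

Answer: Yes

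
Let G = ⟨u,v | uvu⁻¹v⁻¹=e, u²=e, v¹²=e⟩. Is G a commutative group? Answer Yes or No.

Each pair of generators commutes: u·v = uv = v·u. Since the generators pairwise commute, every element of G commutes with every other, so G is abelian.

Answer: Yes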